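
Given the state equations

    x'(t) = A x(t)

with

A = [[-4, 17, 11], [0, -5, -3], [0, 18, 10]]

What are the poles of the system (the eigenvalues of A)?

det(sI - A) = s^3 - (tr A)s^2 + (M11 + M22 + M33)s - det A, where Mii is the 2×2 principal minor of A obtained by deleting row i and column i.
tr A = (-4) + (-5) + 10 = 1; M11 = (-5)·10 - (-3)·18 = -50 - (-54) = 4; M22 = (-4)·10 - 11·0 = -40 - 0 = -40; M33 = (-4)·(-5) - 17·0 = 20 - 0 = 20; sum of minors = -16.
det A = (-4)·((-5)·10 - (-3)·18) - 17·(0·10 - (-3)·0) + 11·(0·18 - (-5)·0) = (-4)·4 - 17·0 + 11·0 = -16.
So p(s) = det(sI - A) = s^3 - s^2 - 16s + 16.
Rational-root test: any integer root divides 16. Testing small divisors, s = 1 works: p(1) = 1 + (-1) + (-16) + 16 = 0, so (s - 1) is a factor.
Dividing, p(s) = (s - 1)(s^2 - 16).
Factor s^2 - 16: two numbers with sum 0 and product -16 are 4 and -4, so s^2 - 16 = (s - 4)(s + 4).
Hence p(s) = (s - 4) (s - 1) (s + 4), with roots -4, 1, 4.
At least one eigenvalue has non-negative real part, so the system is not asymptotically stable.

-4, 1, 4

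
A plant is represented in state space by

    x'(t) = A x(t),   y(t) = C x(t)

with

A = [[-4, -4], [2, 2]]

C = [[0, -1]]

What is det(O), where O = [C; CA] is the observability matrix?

CA = [[-2, -2]]
Observability matrix O = [C; CA] = [[0, -1], [-2, -2]]
det(O) = 0·(-2) - (-1)·(-2) = 0 - 2 = -2
Since det(O) ≠ 0, rank(O) = 2 and the system is completely observable.

-2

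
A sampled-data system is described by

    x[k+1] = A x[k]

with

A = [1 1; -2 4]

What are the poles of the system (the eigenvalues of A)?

2, 3

det(zI - A) = z^2 - (tr A)z + det A, with tr A = 1 + 4 = 5 and det A = 1·4 - 1·(-2) = 4 - (-2) = 6.
So p(z) = det(zI - A) = z^2 - 5z + 6.
Factor z^2 - 5z + 6: two numbers with sum 5 and product 6 are 3 and 2, so z^2 - 5z + 6 = (z - 3)(z - 2).
Hence p(z) = (z - 3) (z - 2), with roots 2, 3.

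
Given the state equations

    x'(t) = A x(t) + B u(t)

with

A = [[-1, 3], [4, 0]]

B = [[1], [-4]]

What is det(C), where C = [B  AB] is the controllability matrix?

-48

AB = [[-13], [4]]
Controllability matrix C = [B  AB] = [[1, -13], [-4, 4]]
det(C) = 1·4 - (-13)·(-4) = 4 - 52 = -48
Since det(C) ≠ 0, rank(C) = 2 and the system is completely controllable.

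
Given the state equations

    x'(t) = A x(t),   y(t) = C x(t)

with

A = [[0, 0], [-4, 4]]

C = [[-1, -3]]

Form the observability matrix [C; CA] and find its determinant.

CA = [[12, -12]]
Observability matrix O = [C; CA] = [[-1, -3], [12, -12]]
det(O) = (-1)·(-12) - (-3)·12 = 12 - (-36) = 48
Since det(O) ≠ 0, rank(O) = 2 and the system is completely observable.

48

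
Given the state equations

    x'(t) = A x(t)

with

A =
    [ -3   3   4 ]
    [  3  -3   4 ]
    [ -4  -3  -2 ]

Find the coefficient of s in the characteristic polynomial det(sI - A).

40

Expand det(sI - A) for the 3×3 matrix.
p(s) = s^3 + 8s^2 + 40s + 168.
(Check: constant term = det(-A) = (-1)^3 det A = 168; coefficient of s^2 = -tr A = 8.)
The coefficient of s is 40.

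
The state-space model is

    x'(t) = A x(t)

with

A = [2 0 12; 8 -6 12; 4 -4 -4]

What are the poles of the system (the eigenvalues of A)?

-6, -4, 2

det(sI - A) = s^3 - (tr A)s^2 + (M11 + M22 + M33)s - det A, where Mii is the 2×2 principal minor of A obtained by deleting row i and column i.
tr A = 2 + (-6) + (-4) = -8; M11 = (-6)·(-4) - 12·(-4) = 24 - (-48) = 72; M22 = 2·(-4) - 12·4 = -8 - 48 = -56; M33 = 2·(-6) - 0·8 = -12 - 0 = -12; sum of minors = 4.
det A = 2·((-6)·(-4) - 12·(-4)) - 0·(8·(-4) - 12·4) + 12·(8·(-4) - (-6)·4) = 2·72 - 0·(-80) + 12·(-8) = 48.
So p(s) = det(sI - A) = s^3 + 8s^2 + 4s - 48.
Rational-root test: any integer root divides -48. Testing small divisors, s = 2 works: p(2) = 8 + 32 + 8 + (-48) = 0, so (s - 2) is a factor.
Dividing, p(s) = (s - 2)(s^2 + 10s + 24).
Factor s^2 + 10s + 24: two numbers with sum -10 and product 24 are -4 and -6, so s^2 + 10s + 24 = (s + 4)(s + 6).
Hence p(s) = (s - 2) (s + 4) (s + 6), with roots -6, -4, 2.
At least one eigenvalue has non-negative real part, so the system is not asymptotically stable.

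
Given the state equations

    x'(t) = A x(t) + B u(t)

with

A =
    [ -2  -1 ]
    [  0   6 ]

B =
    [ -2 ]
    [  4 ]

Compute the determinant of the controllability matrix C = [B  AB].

-48

AB = [[0], [24]]
Controllability matrix C = [B  AB] = [[-2, 0], [4, 24]]
det(C) = (-2)·24 - 0·4 = -48 - 0 = -48
Since det(C) ≠ 0, rank(C) = 2 and the system is completely controllable.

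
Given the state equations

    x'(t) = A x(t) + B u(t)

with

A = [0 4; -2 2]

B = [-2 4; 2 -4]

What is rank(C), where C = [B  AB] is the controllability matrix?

AB = [[8, -16], [8, -16]]
Controllability matrix C = [B  AB] = [[-2, 4, 8, -16], [2, -4, 8, -16]]
Take the 2×2 submatrix of C formed by columns 1, 3: [[-2, 8], [2, 8]]. Its determinant is (-2)·8 - 8·2 = -16 - 16 = -32 ≠ 0.
So rank(C) ≥ 2; since C has 2 rows, rank(C) = 2.
rank(C) = 2 = n, so the pair (A, B) is completely controllable.

2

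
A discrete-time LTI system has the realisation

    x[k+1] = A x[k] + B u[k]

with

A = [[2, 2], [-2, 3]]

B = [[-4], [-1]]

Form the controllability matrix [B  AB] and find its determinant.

AB = [[-10], [5]]
Controllability matrix C = [B  AB] = [[-4, -10], [-1, 5]]
det(C) = (-4)·5 - (-10)·(-1) = -20 - 10 = -30
Since det(C) ≠ 0, rank(C) = 2 and the system is completely controllable.

-30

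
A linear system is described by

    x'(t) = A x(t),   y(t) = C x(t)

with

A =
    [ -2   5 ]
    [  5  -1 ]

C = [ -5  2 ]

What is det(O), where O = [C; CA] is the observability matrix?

95

CA = [[20, -27]]
Observability matrix O = [C; CA] = [[-5, 2], [20, -27]]
det(O) = (-5)·(-27) - 2·20 = 135 - 40 = 95
Since det(O) ≠ 0, rank(O) = 2 and the system is completely observable.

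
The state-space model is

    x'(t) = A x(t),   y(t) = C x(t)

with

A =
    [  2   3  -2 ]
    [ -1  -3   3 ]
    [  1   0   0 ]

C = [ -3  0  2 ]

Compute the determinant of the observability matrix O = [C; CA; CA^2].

-237

CA = [[-4, -9, 6]]
CA^2 = [[7, 15, -19]]
Observability matrix O = [C; CA; CA^2] = [[-3, 0, 2], [-4, -9, 6], [7, 15, -19]]
Expanding along the first row, det(O) = (-3)·((-9)·(-19) - 6·15) - 0·((-4)·(-19) - 6·7) + 2·((-4)·15 - (-9)·7) = (-3)·81 - 0·34 + 2·3 = -237
Since det(O) ≠ 0, rank(O) = 3 and the system is completely observable.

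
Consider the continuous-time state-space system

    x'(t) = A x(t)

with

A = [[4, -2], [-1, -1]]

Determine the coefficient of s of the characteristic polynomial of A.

-3

For a 2×2 matrix, det(sI - A) = s^2 - (tr A)s + det A.
tr A = 3, det A = -6.
So p(s) = s^2 - 3s - 6.
The coefficient of s is -3.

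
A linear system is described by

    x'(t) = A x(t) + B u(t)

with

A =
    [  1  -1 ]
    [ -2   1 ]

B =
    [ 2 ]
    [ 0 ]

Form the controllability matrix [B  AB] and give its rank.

2

AB = [[2], [-4]]
Controllability matrix C = [B  AB] = [[2, 2], [0, -4]]
det(C) = 2·(-4) - 2·0 = -8 - 0 = -8 ≠ 0, so rank(C) = 2.
rank(C) = 2 = n, so the pair (A, B) is completely controllable.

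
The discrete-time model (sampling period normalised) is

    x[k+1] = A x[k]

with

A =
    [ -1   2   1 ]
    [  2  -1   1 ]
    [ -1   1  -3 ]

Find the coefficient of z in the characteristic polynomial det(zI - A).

Expand det(zI - A) for the 3×3 matrix.
p(z) = z^3 + 5z^2 + 3z - 9.
(Check: constant term = det(-A) = (-1)^3 det A = -9; coefficient of z^2 = -tr A = 5.)
The coefficient of z is 3.

3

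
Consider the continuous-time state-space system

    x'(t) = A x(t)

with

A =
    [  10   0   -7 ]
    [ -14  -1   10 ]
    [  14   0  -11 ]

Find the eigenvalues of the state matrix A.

det(sI - A) = s^3 - (tr A)s^2 + (M11 + M22 + M33)s - det A, where Mii is the 2×2 principal minor of A obtained by deleting row i and column i.
tr A = 10 + (-1) + (-11) = -2; M11 = (-1)·(-11) - 10·0 = 11 - 0 = 11; M22 = 10·(-11) - (-7)·14 = -110 - (-98) = -12; M33 = 10·(-1) - 0·(-14) = -10 - 0 = -10; sum of minors = -11.
det A = 10·((-1)·(-11) - 10·0) - 0·((-14)·(-11) - 10·14) + (-7)·((-14)·0 - (-1)·14) = 10·11 - 0·14 + (-7)·14 = 12.
So p(s) = det(sI - A) = s^3 + 2s^2 - 11s - 12.
Rational-root test: any integer root divides -12. Testing small divisors, s = -1 works: p(-1) = -1 + 2 + 11 + (-12) = 0, so (s + 1) is a factor.
Dividing, p(s) = (s + 1)(s^2 + s - 12).
Factor s^2 + s - 12: two numbers with sum -1 and product -12 are 3 and -4, so s^2 + s - 12 = (s - 3)(s + 4).
Hence p(s) = (s - 3) (s + 1) (s + 4), with roots -4, -1, 3.
At least one eigenvalue has non-negative real part, so the system is not asymptotically stable.

-4, -1, 3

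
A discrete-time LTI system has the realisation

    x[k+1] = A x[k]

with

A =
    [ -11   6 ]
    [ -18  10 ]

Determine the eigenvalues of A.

-2, 1

det(zI - A) = z^2 - (tr A)z + det A, with tr A = (-11) + 10 = -1 and det A = (-11)·10 - 6·(-18) = -110 - (-108) = -2.
So p(z) = det(zI - A) = z^2 + z - 2.
Factor z^2 + z - 2: two numbers with sum -1 and product -2 are 1 and -2, so z^2 + z - 2 = (z - 1)(z + 2).
Hence p(z) = (z - 1) (z + 2), with roots -2, 1.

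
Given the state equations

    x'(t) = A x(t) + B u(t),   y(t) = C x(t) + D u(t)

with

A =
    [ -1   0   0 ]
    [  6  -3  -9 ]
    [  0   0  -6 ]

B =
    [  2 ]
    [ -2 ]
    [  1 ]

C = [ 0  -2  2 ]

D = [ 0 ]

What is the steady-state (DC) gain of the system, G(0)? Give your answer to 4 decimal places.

G(0) = C(-A)^{-1}B + D = -C A^{-1} B + D.
det A = -18, so A^{-1} = (1/-18)·adj(A) = [[-1, 0, 0], [-2, -1/3, 1/2], [0, 0, -1/6]]
A^{-1} B = [-2, -17/6, -1/6]^T
C A^{-1} B = 16/3
G(0) = D - C A^{-1} B = 0 - (16/3) = -16/3 ≈ -5.3333

-5.3333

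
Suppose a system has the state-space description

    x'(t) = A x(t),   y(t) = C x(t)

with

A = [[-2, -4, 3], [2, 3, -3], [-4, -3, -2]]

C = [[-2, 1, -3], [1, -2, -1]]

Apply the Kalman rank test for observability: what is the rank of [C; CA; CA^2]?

CA = [[18, 20, -3], [-2, -7, 11]]
CA^2 = [[16, -3, 0], [-54, -46, -7]]
Observability matrix O = [C; CA; CA^2] = [[-2, 1, -3], [1, -2, -1], [18, 20, -3], [-2, -7, 11], [16, -3, 0], [-54, -46, -7]]
Take the 3×3 submatrix of O formed by rows 1, 2, 3: [[-2, 1, -3], [1, -2, -1], [18, 20, -3]]. Its determinant is (-2)·((-2)·(-3) - (-1)·20) - 1·(1·(-3) - (-1)·18) + (-3)·(1·20 - (-2)·18) = (-2)·26 - 1·15 + (-3)·56 = -235 ≠ 0.
So rank(O) ≥ 3; since O has 3 columns, rank(O) = 3.
rank(O) = 3 = n, so the pair (A, C) is completely observable.

3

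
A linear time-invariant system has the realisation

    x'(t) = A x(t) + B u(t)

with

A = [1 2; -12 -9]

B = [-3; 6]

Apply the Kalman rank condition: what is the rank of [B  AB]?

AB = [[9], [-18]]
Controllability matrix C = [B  AB] = [[-3, 9], [6, -18]]
Every column of C is a scalar multiple of column 1 = [-3, 6] (multipliers 1, -3), so the columns span a one-dimensional space.
C ≠ 0, hence rank(C) = 1.
rank(C) = 1 < n = 2, so the pair (A, B) is not completely controllable.

1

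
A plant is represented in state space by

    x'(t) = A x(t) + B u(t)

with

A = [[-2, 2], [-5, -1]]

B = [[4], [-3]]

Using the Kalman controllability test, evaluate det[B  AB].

-110

AB = [[-14], [-17]]
Controllability matrix C = [B  AB] = [[4, -14], [-3, -17]]
det(C) = 4·(-17) - (-14)·(-3) = -68 - 42 = -110
Since det(C) ≠ 0, rank(C) = 2 and the system is completely controllable.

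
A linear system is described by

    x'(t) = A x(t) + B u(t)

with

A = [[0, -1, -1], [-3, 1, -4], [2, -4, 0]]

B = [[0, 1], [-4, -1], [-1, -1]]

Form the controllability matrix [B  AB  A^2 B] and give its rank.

3

AB = [[5, 2], [0, 0], [16, 6]]
A^2B = [[-16, -6], [-79, -30], [10, 4]]
Controllability matrix C = [B  AB  A^2B] = [[0, 1, 5, 2, -16, -6], [-4, -1, 0, 0, -79, -30], [-1, -1, 16, 6, 10, 4]]
Take the 3×3 submatrix of C formed by columns 1, 2, 3: [[0, 1, 5], [-4, -1, 0], [-1, -1, 16]]. Its determinant is 0·((-1)·16 - 0·(-1)) - 1·((-4)·16 - 0·(-1)) + 5·((-4)·(-1) - (-1)·(-1)) = 0·(-16) - 1·(-64) + 5·3 = 79 ≠ 0.
So rank(C) ≥ 3; since C has 3 rows, rank(C) = 3.
rank(C) = 3 = n, so the pair (A, B) is completely controllable.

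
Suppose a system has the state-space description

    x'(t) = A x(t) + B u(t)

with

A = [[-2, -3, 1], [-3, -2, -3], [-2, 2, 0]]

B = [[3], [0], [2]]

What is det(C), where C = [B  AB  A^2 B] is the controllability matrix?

AB = [[-4], [-15], [-6]]
A^2B = [[47], [60], [-22]]
Controllability matrix C = [B  AB  A^2B] = [[3, -4, 47], [0, -15, 60], [2, -6, -22]]
Expanding along the first row, det(C) = 3·((-15)·(-22) - 60·(-6)) - (-4)·(0·(-22) - 60·2) + 47·(0·(-6) - (-15)·2) = 3·690 - (-4)·(-120) + 47·30 = 3000
Since det(C) ≠ 0, rank(C) = 3 and the system is completely controllable.

3000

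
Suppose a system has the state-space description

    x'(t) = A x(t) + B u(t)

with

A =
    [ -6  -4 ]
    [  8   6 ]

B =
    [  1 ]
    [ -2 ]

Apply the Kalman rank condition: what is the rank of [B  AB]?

AB = [[2], [-4]]
Controllability matrix C = [B  AB] = [[1, 2], [-2, -4]]
Every column of C is a scalar multiple of column 1 = [1, -2] (multipliers 1, 2), so the columns span a one-dimensional space.
C ≠ 0, hence rank(C) = 1.
rank(C) = 1 < n = 2, so the pair (A, B) is not completely controllable.

1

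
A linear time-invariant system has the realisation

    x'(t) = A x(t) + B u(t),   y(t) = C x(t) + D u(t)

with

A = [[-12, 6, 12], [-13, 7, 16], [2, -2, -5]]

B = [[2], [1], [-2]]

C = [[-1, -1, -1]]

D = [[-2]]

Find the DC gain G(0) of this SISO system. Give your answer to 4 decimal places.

3.6667

G(0) = C(-A)^{-1}B + D = -C A^{-1} B + D.
det A = -18, so A^{-1} = (1/-18)·adj(A) = [[1/6, -1/3, -2/3], [11/6, -2, -2], [-2/3, 2/3, 1/3]]
A^{-1} B = [4/3, 17/3, -4/3]^T
C A^{-1} B = -17/3
G(0) = D - C A^{-1} B = -2 - (-17/3) = 11/3 ≈ 3.6667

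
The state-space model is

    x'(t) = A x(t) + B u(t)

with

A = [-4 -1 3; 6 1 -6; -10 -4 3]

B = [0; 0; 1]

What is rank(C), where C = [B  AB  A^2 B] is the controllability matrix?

2

AB = [[3], [-6], [3]]
A^2B = [[3], [-6], [3]]
Controllability matrix C = [B  AB  A^2B] = [[0, 3, 3], [0, -6, -6], [1, 3, 3]]
The rows r1, r2, r3 of C are linearly dependent: 2·r1 + r2 = 0 (check each entry), so rank(C) ≤ 2.
The 2×2 minor from rows 1, 3, columns 1, 2 is 0·3 - 3·1 = 0 - 3 = -3 ≠ 0, so rank(C) = 2.
rank(C) = 2 < n = 3, so the pair (A, B) is not completely controllable.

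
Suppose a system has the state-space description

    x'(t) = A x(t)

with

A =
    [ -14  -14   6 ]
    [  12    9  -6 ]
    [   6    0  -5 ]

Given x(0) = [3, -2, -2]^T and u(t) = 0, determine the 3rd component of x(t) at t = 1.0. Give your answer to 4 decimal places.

-1.8028

det(sI - A) = s^3 - (tr A)s^2 + (M11 + M22 + M33)s - det A, where Mii is the 2×2 principal minor of A obtained by deleting row i and column i.
tr A = (-14) + 9 + (-5) = -10; M11 = 9·(-5) - (-6)·0 = -45 - 0 = -45; M22 = (-14)·(-5) - 6·6 = 70 - 36 = 34; M33 = (-14)·9 - (-14)·12 = -126 - (-168) = 42; sum of minors = 31.
det A = (-14)·(9·(-5) - (-6)·0) - (-14)·(12·(-5) - (-6)·6) + 6·(12·0 - 9·6) = (-14)·(-45) - (-14)·(-24) + 6·(-54) = -30.
So p(s) = det(sI - A) = s^3 + 10s^2 + 31s + 30.
Rational-root test: any integer root divides 30. Testing small divisors, s = -2 works: p(-2) = -8 + 40 + (-62) + 30 = 0, so (s + 2) is a factor.
Dividing, p(s) = (s + 2)(s^2 + 8s + 15).
Factor s^2 + 8s + 15: two numbers with sum -8 and product 15 are -3 and -5, so s^2 + 8s + 15 = (s + 3)(s + 5).
Hence p(s) = (s + 2) (s + 3) (s + 5), with roots -5, -3, -2.
The eigenvalues -5, -3, -2 are distinct and real, so A is diagonalisable and x(t) = e^{At} x(0) = V diag(e^{λ_i t}) V^{-1} x(0), where the columns of V are the eigenvectors.
λ = -5: A - (-5)I = [[-9, -14, 6], [12, 14, -6], [6, 0, 0]]. v must be orthogonal to every row; (row 1) × (row 2) = [0, 18, 42], so take v_1 = [0, 3, 7]^T.
λ = -3: A - (-3)I = [[-11, -14, 6], [12, 12, -6], [6, 0, -2]]. v must be orthogonal to every row; (row 1) × (row 2) = [12, 6, 36], so take v_2 = [2, 1, 6]^T.
λ = -2: A - (-2)I = [[-12, -14, 6], [12, 11, -6], [6, 0, -3]]. v must be orthogonal to every row; (row 1) × (row 2) = [18, 0, 36], so take v_3 = [1, 0, 2]^T.
V = [v_1 v_2 v_3] = [[0, 2, 1], [3, 1, 0], [7, 6, 2]] has det V = -1, so V^{-1} = adj(V)/det V = [[-2, -2, 1], [6, 7, -3], [-11, -14, 6]].
Modal coordinates z(0) = V^{-1} x(0): (-2)·3 + (-2)·(-2) + 1·(-2) = -4; 6·3 + 7·(-2) + (-3)·(-2) = 10; (-11)·3 + (-14)·(-2) + 6·(-2) = -17; so z(0) = [-4, 10, -17]^T.
x_3(t) = Σ_i (v_i)_3 · z_i(0) · e^{λ_i t} (row 3 of V times the modal terms).
x_3(1.0) = 7·(-4)·e^{-5·1.0} + 6·10·e^{-3·1.0} + 2·(-17)·e^{-2·1.0} = (-28)·0.006738 + 60·0.049787 + (-34)·0.135335 = -1.8028.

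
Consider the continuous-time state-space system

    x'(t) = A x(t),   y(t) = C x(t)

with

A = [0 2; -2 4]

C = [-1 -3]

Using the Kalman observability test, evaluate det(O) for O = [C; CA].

CA = [[6, -14]]
Observability matrix O = [C; CA] = [[-1, -3], [6, -14]]
det(O) = (-1)·(-14) - (-3)·6 = 14 - (-18) = 32
Since det(O) ≠ 0, rank(O) = 2 and the system is completely observable.

32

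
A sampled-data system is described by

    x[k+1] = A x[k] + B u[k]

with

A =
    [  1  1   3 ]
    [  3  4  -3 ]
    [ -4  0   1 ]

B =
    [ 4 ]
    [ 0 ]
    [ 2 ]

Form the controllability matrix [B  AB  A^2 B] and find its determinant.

AB = [[10], [6], [-14]]
A^2B = [[-26], [96], [-54]]
Controllability matrix C = [B  AB  A^2B] = [[4, 10, -26], [0, 6, 96], [2, -14, -54]]
Expanding along the first row, det(C) = 4·(6·(-54) - 96·(-14)) - 10·(0·(-54) - 96·2) + (-26)·(0·(-14) - 6·2) = 4·1020 - 10·(-192) + (-26)·(-12) = 6312
Since det(C) ≠ 0, rank(C) = 3 and the system is completely controllable.

6312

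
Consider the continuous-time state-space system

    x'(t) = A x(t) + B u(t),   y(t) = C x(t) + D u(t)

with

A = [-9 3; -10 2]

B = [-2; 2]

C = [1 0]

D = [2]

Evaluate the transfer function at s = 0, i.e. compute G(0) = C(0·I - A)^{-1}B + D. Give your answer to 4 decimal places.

2.8333

G(0) = C(-A)^{-1}B + D = -C A^{-1} B + D.
det A = 12, so A^{-1} = (1/12)·adj(A) = [[1/6, -1/4], [5/6, -3/4]]
A^{-1} B = [-5/6, -19/6]^T
C A^{-1} B = -5/6
G(0) = D - C A^{-1} B = 2 - (-5/6) = 17/6 ≈ 2.8333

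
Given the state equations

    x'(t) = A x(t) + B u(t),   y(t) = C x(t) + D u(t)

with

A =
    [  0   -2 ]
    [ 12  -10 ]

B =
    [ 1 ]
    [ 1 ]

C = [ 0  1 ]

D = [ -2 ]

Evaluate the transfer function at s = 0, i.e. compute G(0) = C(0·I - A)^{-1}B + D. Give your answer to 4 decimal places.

-1.5000

G(0) = C(-A)^{-1}B + D = -C A^{-1} B + D.
det A = 24, so A^{-1} = (1/24)·adj(A) = [[-5/12, 1/12], [-1/2, 0]]
A^{-1} B = [-1/3, -1/2]^T
C A^{-1} B = -1/2
G(0) = D - C A^{-1} B = -2 - (-1/2) = -3/2 ≈ -1.5000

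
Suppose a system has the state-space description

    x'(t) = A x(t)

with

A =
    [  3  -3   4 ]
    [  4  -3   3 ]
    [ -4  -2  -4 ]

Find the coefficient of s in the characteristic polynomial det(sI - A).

25

Expand det(sI - A) for the 3×3 matrix.
p(s) = s^3 + 4s^2 + 25s + 38.
(Check: constant term = det(-A) = (-1)^3 det A = 38; coefficient of s^2 = -tr A = 4.)
The coefficient of s is 25.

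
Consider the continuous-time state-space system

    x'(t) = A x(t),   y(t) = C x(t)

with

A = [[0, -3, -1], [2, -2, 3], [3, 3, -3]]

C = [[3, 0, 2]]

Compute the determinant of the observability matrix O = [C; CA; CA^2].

CA = [[6, -3, -9]]
CA^2 = [[-33, -39, 12]]
Observability matrix O = [C; CA; CA^2] = [[3, 0, 2], [6, -3, -9], [-33, -39, 12]]
Expanding along the first row, det(O) = 3·((-3)·12 - (-9)·(-39)) - 0·(6·12 - (-9)·(-33)) + 2·(6·(-39) - (-3)·(-33)) = 3·(-387) - 0·(-225) + 2·(-333) = -1827
Since det(O) ≠ 0, rank(O) = 3 and the system is completely observable.

-1827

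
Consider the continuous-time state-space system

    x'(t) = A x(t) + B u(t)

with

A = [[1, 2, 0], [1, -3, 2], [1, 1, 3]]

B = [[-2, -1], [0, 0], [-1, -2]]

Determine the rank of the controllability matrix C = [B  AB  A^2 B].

3

AB = [[-2, -1], [-4, -5], [-5, -7]]
A^2B = [[-10, -11], [0, 0], [-21, -27]]
Controllability matrix C = [B  AB  A^2B] = [[-2, -1, -2, -1, -10, -11], [0, 0, -4, -5, 0, 0], [-1, -2, -5, -7, -21, -27]]
Take the 3×3 submatrix of C formed by columns 1, 2, 3: [[-2, -1, -2], [0, 0, -4], [-1, -2, -5]]. Its determinant is (-2)·(0·(-5) - (-4)·(-2)) - (-1)·(0·(-5) - (-4)·(-1)) + (-2)·(0·(-2) - 0·(-1)) = (-2)·(-8) - (-1)·(-4) + (-2)·0 = 12 ≠ 0.
So rank(C) ≥ 3; since C has 3 rows, rank(C) = 3.
rank(C) = 3 = n, so the pair (A, B) is completely controllable.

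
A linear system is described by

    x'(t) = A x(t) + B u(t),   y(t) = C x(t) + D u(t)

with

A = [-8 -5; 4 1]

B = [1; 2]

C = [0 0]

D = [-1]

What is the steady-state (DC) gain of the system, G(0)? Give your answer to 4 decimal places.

-1.0000

G(0) = C(-A)^{-1}B + D = -C A^{-1} B + D.
det A = 12, so A^{-1} = (1/12)·adj(A) = [[1/12, 5/12], [-1/3, -2/3]]
A^{-1} B = [11/12, -5/3]^T
C A^{-1} B = 0
G(0) = D - C A^{-1} B = -1 - (0) = -1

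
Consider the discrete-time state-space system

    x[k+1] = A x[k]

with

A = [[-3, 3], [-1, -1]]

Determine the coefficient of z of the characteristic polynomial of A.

For a 2×2 matrix, det(zI - A) = z^2 - (tr A)z + det A.
tr A = -4, det A = 6.
So p(z) = z^2 + 4z + 6.
The coefficient of z is 4.

4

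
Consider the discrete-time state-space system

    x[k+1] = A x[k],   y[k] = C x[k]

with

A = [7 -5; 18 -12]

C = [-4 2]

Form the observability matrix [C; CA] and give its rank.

1

CA = [[8, -4]]
Observability matrix O = [C; CA] = [[-4, 2], [8, -4]]
Every row of O is a scalar multiple of row 1 = [-4, 2] (multipliers 1, -2), so the rows span a one-dimensional space.
O ≠ 0, hence rank(O) = 1.
rank(O) = 1 < n = 2, so the pair (A, C) is not completely observable.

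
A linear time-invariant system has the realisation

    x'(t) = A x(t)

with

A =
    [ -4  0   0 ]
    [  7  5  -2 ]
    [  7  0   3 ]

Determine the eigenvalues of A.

-4, 3, 5

det(sI - A) = s^3 - (tr A)s^2 + (M11 + M22 + M33)s - det A, where Mii is the 2×2 principal minor of A obtained by deleting row i and column i.
tr A = (-4) + 5 + 3 = 4; M11 = 5·3 - (-2)·0 = 15 - 0 = 15; M22 = (-4)·3 - 0·7 = -12 - 0 = -12; M33 = (-4)·5 - 0·7 = -20 - 0 = -20; sum of minors = -17.
det A = (-4)·(5·3 - (-2)·0) - 0·(7·3 - (-2)·7) + 0·(7·0 - 5·7) = (-4)·15 - 0·35 + 0·(-35) = -60.
So p(s) = det(sI - A) = s^3 - 4s^2 - 17s + 60.
Rational-root test: any integer root divides 60. Testing small divisors, s = 3 works: p(3) = 27 + (-36) + (-51) + 60 = 0, so (s - 3) is a factor.
Dividing, p(s) = (s - 3)(s^2 - s - 20).
Factor s^2 - s - 20: two numbers with sum 1 and product -20 are 5 and -4, so s^2 - s - 20 = (s - 5)(s + 4).
Hence p(s) = (s - 5) (s - 3) (s + 4), with roots -4, 3, 5.
At least one eigenvalue has non-negative real part, so the system is not asymptotically stable.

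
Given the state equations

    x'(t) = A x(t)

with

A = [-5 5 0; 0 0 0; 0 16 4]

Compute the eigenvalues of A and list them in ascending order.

det(sI - A) = s^3 - (tr A)s^2 + (M11 + M22 + M33)s - det A, where Mii is the 2×2 principal minor of A obtained by deleting row i and column i.
tr A = (-5) + 0 + 4 = -1; M11 = 0·4 - 0·16 = 0 - 0 = 0; M22 = (-5)·4 - 0·0 = -20 - 0 = -20; M33 = (-5)·0 - 5·0 = 0 - 0 = 0; sum of minors = -20.
det A = (-5)·(0·4 - 0·16) - 5·(0·4 - 0·0) + 0·(0·16 - 0·0) = (-5)·0 - 5·0 + 0·0 = 0.
So p(s) = det(sI - A) = s^3 + s^2 - 20s.
The constant term is 0, so p(s) = s(s^2 + s - 20).
Factor s^2 + s - 20: two numbers with sum -1 and product -20 are 4 and -5, so s^2 + s - 20 = (s - 4)(s + 5).
Hence p(s) = s (s - 4) (s + 5), with roots -5, 0, 4.
At least one eigenvalue has non-negative real part, so the system is not asymptotically stable.

-5, 0, 4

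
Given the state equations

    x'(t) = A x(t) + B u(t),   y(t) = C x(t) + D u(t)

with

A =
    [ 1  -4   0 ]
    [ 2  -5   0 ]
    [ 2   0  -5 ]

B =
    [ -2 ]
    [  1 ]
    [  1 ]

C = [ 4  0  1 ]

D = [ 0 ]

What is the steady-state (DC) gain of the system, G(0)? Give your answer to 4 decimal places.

G(0) = C(-A)^{-1}B + D = -C A^{-1} B + D.
det A = -15, so A^{-1} = (1/-15)·adj(A) = [[-5/3, 4/3, 0], [-2/3, 1/3, 0], [-2/3, 8/15, -1/5]]
A^{-1} B = [14/3, 5/3, 5/3]^T
C A^{-1} B = 61/3
G(0) = D - C A^{-1} B = 0 - (61/3) = -61/3 ≈ -20.3333

-20.3333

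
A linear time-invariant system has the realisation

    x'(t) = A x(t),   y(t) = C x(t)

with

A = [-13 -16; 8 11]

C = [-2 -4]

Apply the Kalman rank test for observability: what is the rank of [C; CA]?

1

CA = [[-6, -12]]
Observability matrix O = [C; CA] = [[-2, -4], [-6, -12]]
Every row of O is a scalar multiple of row 1 = [-2, -4] (multipliers 1, 3), so the rows span a one-dimensional space.
O ≠ 0, hence rank(O) = 1.
rank(O) = 1 < n = 2, so the pair (A, C) is not completely observable.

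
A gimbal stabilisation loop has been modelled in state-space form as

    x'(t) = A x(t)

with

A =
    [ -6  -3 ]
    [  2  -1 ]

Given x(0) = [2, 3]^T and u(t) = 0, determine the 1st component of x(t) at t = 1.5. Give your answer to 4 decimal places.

det(sI - A) = s^2 - (tr A)s + det A, with tr A = (-6) + (-1) = -7 and det A = (-6)·(-1) - (-3)·2 = 6 - (-6) = 12.
So p(s) = det(sI - A) = s^2 + 7s + 12.
Factor s^2 + 7s + 12: two numbers with sum -7 and product 12 are -3 and -4, so s^2 + 7s + 12 = (s + 3)(s + 4).
Hence p(s) = (s + 3) (s + 4), with roots -4, -3.
The eigenvalues -4, -3 are distinct and real, so A is diagonalisable and x(t) = e^{At} x(0) = V diag(e^{λ_i t}) V^{-1} x(0), where the columns of V are the eigenvectors.
λ = -4: A - (-4)I = [[-2, -3], [2, 3]]. Row 1 gives (-2)·v1 + (-3)·v2 = 0, so take v_1 = [3, -2]^T.
λ = -3: A - (-3)I = [[-3, -3], [2, 2]]. Row 1 gives (-3)·v1 + (-3)·v2 = 0, so take v_2 = [1, -1]^T.
V = [v_1 v_2] = [[3, 1], [-2, -1]] has det V = -1, so V^{-1} = adj(V)/det V = [[1, 1], [-2, -3]].
Modal coordinates z(0) = V^{-1} x(0): 1·2 + 1·3 = 5; (-2)·2 + (-3)·3 = -13; so z(0) = [5, -13]^T.
x_1(t) = Σ_i (v_i)_1 · z_i(0) · e^{λ_i t} (row 1 of V times the modal terms).
x_1(1.5) = 3·5·e^{-4·1.5} + 1·(-13)·e^{-3·1.5} = 15·0.002479 + (-13)·0.011109 = -0.1072.

-0.1072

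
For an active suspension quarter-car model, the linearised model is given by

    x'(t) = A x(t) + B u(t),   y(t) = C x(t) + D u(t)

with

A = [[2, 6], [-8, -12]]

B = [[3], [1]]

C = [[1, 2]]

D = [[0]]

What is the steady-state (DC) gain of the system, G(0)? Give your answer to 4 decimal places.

-0.4167

G(0) = C(-A)^{-1}B + D = -C A^{-1} B + D.
det A = 24, so A^{-1} = (1/24)·adj(A) = [[-1/2, -1/4], [1/3, 1/12]]
A^{-1} B = [-7/4, 13/12]^T
C A^{-1} B = 5/12
G(0) = D - C A^{-1} B = 0 - (5/12) = -5/12 ≈ -0.4167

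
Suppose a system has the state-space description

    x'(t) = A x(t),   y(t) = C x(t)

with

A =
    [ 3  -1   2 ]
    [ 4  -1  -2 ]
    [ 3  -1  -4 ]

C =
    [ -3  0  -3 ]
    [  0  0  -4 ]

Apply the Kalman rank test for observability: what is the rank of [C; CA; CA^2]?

3

CA = [[-18, 6, 6], [-12, 4, 16]]
CA^2 = [[-12, 6, -72], [28, -8, -96]]
Observability matrix O = [C; CA; CA^2] = [[-3, 0, -3], [0, 0, -4], [-18, 6, 6], [-12, 4, 16], [-12, 6, -72], [28, -8, -96]]
Take the 3×3 submatrix of O formed by rows 1, 2, 3: [[-3, 0, -3], [0, 0, -4], [-18, 6, 6]]. Its determinant is (-3)·(0·6 - (-4)·6) - 0·(0·6 - (-4)·(-18)) + (-3)·(0·6 - 0·(-18)) = (-3)·24 - 0·(-72) + (-3)·0 = -72 ≠ 0.
So rank(O) ≥ 3; since O has 3 columns, rank(O) = 3.
rank(O) = 3 = n, so the pair (A, C) is completely observable.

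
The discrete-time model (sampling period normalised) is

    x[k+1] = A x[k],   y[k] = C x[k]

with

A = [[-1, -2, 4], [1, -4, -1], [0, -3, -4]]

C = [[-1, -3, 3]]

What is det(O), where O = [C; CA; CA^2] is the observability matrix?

CA = [[-2, 5, -13]]
CA^2 = [[7, 23, 39]]
Observability matrix O = [C; CA; CA^2] = [[-1, -3, 3], [-2, 5, -13], [7, 23, 39]]
Expanding along the first row, det(O) = (-1)·(5·39 - (-13)·23) - (-3)·((-2)·39 - (-13)·7) + 3·((-2)·23 - 5·7) = (-1)·494 - (-3)·13 + 3·(-81) = -698
Since det(O) ≠ 0, rank(O) = 3 and the system is completely observable.

-698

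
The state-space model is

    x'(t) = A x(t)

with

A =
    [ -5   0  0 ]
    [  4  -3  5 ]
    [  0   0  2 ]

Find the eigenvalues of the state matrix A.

-5, -3, 2

det(sI - A) = s^3 - (tr A)s^2 + (M11 + M22 + M33)s - det A, where Mii is the 2×2 principal minor of A obtained by deleting row i and column i.
tr A = (-5) + (-3) + 2 = -6; M11 = (-3)·2 - 5·0 = -6 - 0 = -6; M22 = (-5)·2 - 0·0 = -10 - 0 = -10; M33 = (-5)·(-3) - 0·4 = 15 - 0 = 15; sum of minors = -1.
det A = (-5)·((-3)·2 - 5·0) - 0·(4·2 - 5·0) + 0·(4·0 - (-3)·0) = (-5)·(-6) - 0·8 + 0·0 = 30.
So p(s) = det(sI - A) = s^3 + 6s^2 - s - 30.
Rational-root test: any integer root divides -30. Testing small divisors, s = 2 works: p(2) = 8 + 24 + (-2) + (-30) = 0, so (s - 2) is a factor.
Dividing, p(s) = (s - 2)(s^2 + 8s + 15).
Factor s^2 + 8s + 15: two numbers with sum -8 and product 15 are -3 and -5, so s^2 + 8s + 15 = (s + 3)(s + 5).
Hence p(s) = (s - 2) (s + 3) (s + 5), with roots -5, -3, 2.
At least one eigenvalue has non-negative real part, so the system is not asymptotically stable.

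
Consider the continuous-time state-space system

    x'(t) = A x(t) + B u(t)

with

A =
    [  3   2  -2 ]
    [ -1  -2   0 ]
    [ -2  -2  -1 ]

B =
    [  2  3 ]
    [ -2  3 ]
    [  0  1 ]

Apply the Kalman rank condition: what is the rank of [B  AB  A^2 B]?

3

AB = [[2, 13], [2, -9], [0, -13]]
A^2B = [[10, 47], [-6, 5], [-8, 5]]
Controllability matrix C = [B  AB  A^2B] = [[2, 3, 2, 13, 10, 47], [-2, 3, 2, -9, -6, 5], [0, 1, 0, -13, -8, 5]]
Take the 3×3 submatrix of C formed by columns 1, 2, 3: [[2, 3, 2], [-2, 3, 2], [0, 1, 0]]. Its determinant is 2·(3·0 - 2·1) - 3·((-2)·0 - 2·0) + 2·((-2)·1 - 3·0) = 2·(-2) - 3·0 + 2·(-2) = -8 ≠ 0.
So rank(C) ≥ 3; since C has 3 rows, rank(C) = 3.
rank(C) = 3 = n, so the pair (A, B) is completely controllable.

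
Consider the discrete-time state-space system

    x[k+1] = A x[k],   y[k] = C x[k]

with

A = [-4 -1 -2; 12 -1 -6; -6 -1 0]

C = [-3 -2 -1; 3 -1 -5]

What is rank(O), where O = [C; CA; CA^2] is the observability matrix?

CA = [[-6, 6, 18], [6, 3, 0]]
CA^2 = [[-12, -18, -24], [12, -9, -30]]
Observability matrix O = [C; CA; CA^2] = [[-3, -2, -1], [3, -1, -5], [-6, 6, 18], [6, 3, 0], [-12, -18, -24], [12, -9, -30]]
The columns c1, c2, c3 of O are linearly dependent: c1 - 2·c2 + c3 = 0 (check each entry), so rank(O) ≤ 2.
The 2×2 minor from rows 1, 2, columns 1, 2 is (-3)·(-1) - (-2)·3 = 3 - (-6) = 9 ≠ 0, so rank(O) = 2.
rank(O) = 2 < n = 3, so the pair (A, C) is not completely observable.

2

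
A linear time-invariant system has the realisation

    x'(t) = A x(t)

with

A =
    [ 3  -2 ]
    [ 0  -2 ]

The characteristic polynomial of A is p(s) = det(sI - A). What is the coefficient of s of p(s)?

-1

For a 2×2 matrix, det(sI - A) = s^2 - (tr A)s + det A.
tr A = 1, det A = -6.
So p(s) = s^2 - s - 6.
The coefficient of s is -1.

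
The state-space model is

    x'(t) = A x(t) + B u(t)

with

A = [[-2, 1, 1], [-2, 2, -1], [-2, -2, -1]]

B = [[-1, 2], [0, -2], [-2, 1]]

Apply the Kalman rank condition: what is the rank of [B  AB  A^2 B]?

3

AB = [[0, -5], [4, -9], [4, -1]]
A^2B = [[8, 0], [4, -7], [-12, 29]]
Controllability matrix C = [B  AB  A^2B] = [[-1, 2, 0, -5, 8, 0], [0, -2, 4, -9, 4, -7], [-2, 1, 4, -1, -12, 29]]
Take the 3×3 submatrix of C formed by columns 1, 2, 3: [[-1, 2, 0], [0, -2, 4], [-2, 1, 4]]. Its determinant is (-1)·((-2)·4 - 4·1) - 2·(0·4 - 4·(-2)) + 0·(0·1 - (-2)·(-2)) = (-1)·(-12) - 2·8 + 0·(-4) = -4 ≠ 0.
So rank(C) ≥ 3; since C has 3 rows, rank(C) = 3.
rank(C) = 3 = n, so the pair (A, B) is completely controllable.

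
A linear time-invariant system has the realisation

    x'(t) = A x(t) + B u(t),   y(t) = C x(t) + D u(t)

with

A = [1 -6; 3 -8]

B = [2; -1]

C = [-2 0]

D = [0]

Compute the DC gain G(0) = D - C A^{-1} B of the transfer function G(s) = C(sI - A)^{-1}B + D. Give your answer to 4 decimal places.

-4.4000

G(0) = C(-A)^{-1}B + D = -C A^{-1} B + D.
det A = 10, so A^{-1} = (1/10)·adj(A) = [[-4/5, 3/5], [-3/10, 1/10]]
A^{-1} B = [-11/5, -7/10]^T
C A^{-1} B = 22/5
G(0) = D - C A^{-1} B = 0 - (22/5) = -22/5 ≈ -4.4000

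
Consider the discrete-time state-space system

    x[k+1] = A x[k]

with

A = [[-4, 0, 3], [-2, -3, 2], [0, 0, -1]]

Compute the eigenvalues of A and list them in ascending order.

det(zI - A) = z^3 - (tr A)z^2 + (M11 + M22 + M33)z - det A, where Mii is the 2×2 principal minor of A obtained by deleting row i and column i.
tr A = (-4) + (-3) + (-1) = -8; M11 = (-3)·(-1) - 2·0 = 3 - 0 = 3; M22 = (-4)·(-1) - 3·0 = 4 - 0 = 4; M33 = (-4)·(-3) - 0·(-2) = 12 - 0 = 12; sum of minors = 19.
det A = (-4)·((-3)·(-1) - 2·0) - 0·((-2)·(-1) - 2·0) + 3·((-2)·0 - (-3)·0) = (-4)·3 - 0·2 + 3·0 = -12.
So p(z) = det(zI - A) = z^3 + 8z^2 + 19z + 12.
Rational-root test: any integer root divides 12. Testing small divisors, z = -1 works: p(-1) = -1 + 8 + (-19) + 12 = 0, so (z + 1) is a factor.
Dividing, p(z) = (z + 1)(z^2 + 7z + 12).
Factor z^2 + 7z + 12: two numbers with sum -7 and product 12 are -3 and -4, so z^2 + 7z + 12 = (z + 3)(z + 4).
Hence p(z) = (z + 1) (z + 3) (z + 4), with roots -4, -3, -1.

-4, -3, -1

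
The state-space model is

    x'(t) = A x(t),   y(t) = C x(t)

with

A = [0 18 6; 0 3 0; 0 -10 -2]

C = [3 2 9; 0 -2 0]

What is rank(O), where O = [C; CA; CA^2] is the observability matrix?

CA = [[0, -30, 0], [0, -6, 0]]
CA^2 = [[0, -90, 0], [0, -18, 0]]
Observability matrix O = [C; CA; CA^2] = [[3, 2, 9], [0, -2, 0], [0, -30, 0], [0, -6, 0], [0, -90, 0], [0, -18, 0]]
The columns c1, c2, c3 of O are linearly dependent: -3·c1 + c3 = 0 (check each entry), so rank(O) ≤ 2.
The 2×2 minor from rows 1, 2, columns 1, 2 is 3·(-2) - 2·0 = -6 - 0 = -6 ≠ 0, so rank(O) = 2.
rank(O) = 2 < n = 3, so the pair (A, C) is not completely observable.

2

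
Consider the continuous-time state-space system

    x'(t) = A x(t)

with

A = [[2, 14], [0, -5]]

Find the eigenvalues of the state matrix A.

-5, 2

det(sI - A) = s^2 - (tr A)s + det A, with tr A = 2 + (-5) = -3 and det A = 2·(-5) - 14·0 = -10 - 0 = -10.
So p(s) = det(sI - A) = s^2 + 3s - 10.
Factor s^2 + 3s - 10: two numbers with sum -3 and product -10 are 2 and -5, so s^2 + 3s - 10 = (s - 2)(s + 5).
Hence p(s) = (s - 2) (s + 5), with roots -5, 2.
At least one eigenvalue has non-negative real part, so the system is not asymptotically stable.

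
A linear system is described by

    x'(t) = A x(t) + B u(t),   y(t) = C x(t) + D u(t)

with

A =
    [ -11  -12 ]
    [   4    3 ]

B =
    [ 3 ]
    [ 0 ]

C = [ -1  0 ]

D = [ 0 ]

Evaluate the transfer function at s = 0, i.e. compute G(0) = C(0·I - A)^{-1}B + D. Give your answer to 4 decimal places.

G(0) = C(-A)^{-1}B + D = -C A^{-1} B + D.
det A = 15, so A^{-1} = (1/15)·adj(A) = [[1/5, 4/5], [-4/15, -11/15]]
A^{-1} B = [3/5, -4/5]^T
C A^{-1} B = -3/5
G(0) = D - C A^{-1} B = 0 - (-3/5) = 3/5 ≈ 0.6000

0.6000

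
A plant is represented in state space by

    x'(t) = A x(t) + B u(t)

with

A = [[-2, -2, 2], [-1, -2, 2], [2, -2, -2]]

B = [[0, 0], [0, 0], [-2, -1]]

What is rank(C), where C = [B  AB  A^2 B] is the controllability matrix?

3

AB = [[-4, -2], [-4, -2], [4, 2]]
A^2B = [[24, 12], [20, 10], [-8, -4]]
Controllability matrix C = [B  AB  A^2B] = [[0, 0, -4, -2, 24, 12], [0, 0, -4, -2, 20, 10], [-2, -1, 4, 2, -8, -4]]
Take the 3×3 submatrix of C formed by columns 1, 3, 5: [[0, -4, 24], [0, -4, 20], [-2, 4, -8]]. Its determinant is 0·((-4)·(-8) - 20·4) - (-4)·(0·(-8) - 20·(-2)) + 24·(0·4 - (-4)·(-2)) = 0·(-48) - (-4)·40 + 24·(-8) = -32 ≠ 0.
So rank(C) ≥ 3; since C has 3 rows, rank(C) = 3.
rank(C) = 3 = n, so the pair (A, B) is completely controllable.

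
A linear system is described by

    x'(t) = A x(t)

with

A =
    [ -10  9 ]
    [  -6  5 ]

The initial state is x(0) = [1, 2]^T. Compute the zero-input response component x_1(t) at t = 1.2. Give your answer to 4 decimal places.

1.1801

det(sI - A) = s^2 - (tr A)s + det A, with tr A = (-10) + 5 = -5 and det A = (-10)·5 - 9·(-6) = -50 - (-54) = 4.
So p(s) = det(sI - A) = s^2 + 5s + 4.
Factor s^2 + 5s + 4: two numbers with sum -5 and product 4 are -1 and -4, so s^2 + 5s + 4 = (s + 1)(s + 4).
Hence p(s) = (s + 1) (s + 4), with roots -4, -1.
The eigenvalues -4, -1 are distinct and real, so A is diagonalisable and x(t) = e^{At} x(0) = V diag(e^{λ_i t}) V^{-1} x(0), where the columns of V are the eigenvectors.
λ = -4: A - (-4)I = [[-6, 9], [-6, 9]]. Row 1 gives (-6)·v1 + 9·v2 = 0, so take v_1 = [-3, -2]^T.
λ = -1: A - (-1)I = [[-9, 9], [-6, 6]]. Row 1 gives (-9)·v1 + 9·v2 = 0, so take v_2 = [-1, -1]^T.
V = [v_1 v_2] = [[-3, -1], [-2, -1]] has det V = 1, so V^{-1} = adj(V)/det V = [[-1, 1], [2, -3]].
Modal coordinates z(0) = V^{-1} x(0): (-1)·1 + 1·2 = 1; 2·1 + (-3)·2 = -4; so z(0) = [1, -4]^T.
x_1(t) = Σ_i (v_i)_1 · z_i(0) · e^{λ_i t} (row 1 of V times the modal terms).
x_1(1.2) = (-3)·1·e^{-4·1.2} + (-1)·(-4)·e^{-1·1.2} = (-3)·0.008230 + 4·0.301194 = 1.1801.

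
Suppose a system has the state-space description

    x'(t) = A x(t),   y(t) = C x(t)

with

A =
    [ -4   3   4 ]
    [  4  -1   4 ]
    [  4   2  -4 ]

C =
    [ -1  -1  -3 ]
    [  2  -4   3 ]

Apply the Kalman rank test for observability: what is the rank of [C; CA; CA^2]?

3

CA = [[-12, -8, 4], [-12, 16, -20]]
CA^2 = [[32, -20, -96], [32, -92, 96]]
Observability matrix O = [C; CA; CA^2] = [[-1, -1, -3], [2, -4, 3], [-12, -8, 4], [-12, 16, -20], [32, -20, -96], [32, -92, 96]]
Take the 3×3 submatrix of O formed by rows 1, 2, 3: [[-1, -1, -3], [2, -4, 3], [-12, -8, 4]]. Its determinant is (-1)·((-4)·4 - 3·(-8)) - (-1)·(2·4 - 3·(-12)) + (-3)·(2·(-8) - (-4)·(-12)) = (-1)·8 - (-1)·44 + (-3)·(-64) = 228 ≠ 0.
So rank(O) ≥ 3; since O has 3 columns, rank(O) = 3.
rank(O) = 3 = n, so the pair (A, C) is completely observable.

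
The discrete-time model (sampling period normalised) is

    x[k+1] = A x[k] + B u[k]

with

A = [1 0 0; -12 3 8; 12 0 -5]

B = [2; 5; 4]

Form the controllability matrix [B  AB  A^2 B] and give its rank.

AB = [[2], [23], [4]]
A^2B = [[2], [77], [4]]
Controllability matrix C = [B  AB  A^2B] = [[2, 2, 2], [5, 23, 77], [4, 4, 4]]
The rows r1, r2, r3 of C are linearly dependent: -2·r1 + r3 = 0 (check each entry), so rank(C) ≤ 2.
The 2×2 minor from rows 1, 2, columns 1, 2 is 2·23 - 2·5 = 46 - 10 = 36 ≠ 0, so rank(C) = 2.
rank(C) = 2 < n = 3, so the pair (A, B) is not completely controllable.

2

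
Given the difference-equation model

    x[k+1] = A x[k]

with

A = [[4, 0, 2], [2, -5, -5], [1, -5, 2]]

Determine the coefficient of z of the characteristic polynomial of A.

Expand det(zI - A) for the 3×3 matrix.
p(z) = z^3 - z^2 - 49z + 150.
(Check: constant term = det(-A) = (-1)^3 det A = 150; coefficient of z^2 = -tr A = -1.)
The coefficient of z is -49.

-49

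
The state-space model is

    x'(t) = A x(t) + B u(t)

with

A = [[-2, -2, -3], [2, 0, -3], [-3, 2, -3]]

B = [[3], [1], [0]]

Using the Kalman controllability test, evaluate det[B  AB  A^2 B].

AB = [[-8], [6], [-7]]
A^2B = [[25], [5], [57]]
Controllability matrix C = [B  AB  A^2B] = [[3, -8, 25], [1, 6, 5], [0, -7, 57]]
Expanding along the first row, det(C) = 3·(6·57 - 5·(-7)) - (-8)·(1·57 - 5·0) + 25·(1·(-7) - 6·0) = 3·377 - (-8)·57 + 25·(-7) = 1412
Since det(C) ≠ 0, rank(C) = 3 and the system is completely controllable.

1412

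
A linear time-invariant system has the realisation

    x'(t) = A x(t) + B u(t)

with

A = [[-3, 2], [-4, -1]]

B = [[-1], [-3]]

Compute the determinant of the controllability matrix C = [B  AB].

AB = [[-3], [7]]
Controllability matrix C = [B  AB] = [[-1, -3], [-3, 7]]
det(C) = (-1)·7 - (-3)·(-3) = -7 - 9 = -16
Since det(C) ≠ 0, rank(C) = 2 and the system is completely controllable.

-16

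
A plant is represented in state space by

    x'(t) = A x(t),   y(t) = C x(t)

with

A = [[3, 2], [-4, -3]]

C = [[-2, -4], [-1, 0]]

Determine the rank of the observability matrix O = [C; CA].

2

CA = [[10, 8], [-3, -2]]
Observability matrix O = [C; CA] = [[-2, -4], [-1, 0], [10, 8], [-3, -2]]
Take the 2×2 submatrix of O formed by rows 1, 2: [[-2, -4], [-1, 0]]. Its determinant is (-2)·0 - (-4)·(-1) = 0 - 4 = -4 ≠ 0.
So rank(O) ≥ 2; since O has 2 columns, rank(O) = 2.
rank(O) = 2 = n, so the pair (A, C) is completely observable.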